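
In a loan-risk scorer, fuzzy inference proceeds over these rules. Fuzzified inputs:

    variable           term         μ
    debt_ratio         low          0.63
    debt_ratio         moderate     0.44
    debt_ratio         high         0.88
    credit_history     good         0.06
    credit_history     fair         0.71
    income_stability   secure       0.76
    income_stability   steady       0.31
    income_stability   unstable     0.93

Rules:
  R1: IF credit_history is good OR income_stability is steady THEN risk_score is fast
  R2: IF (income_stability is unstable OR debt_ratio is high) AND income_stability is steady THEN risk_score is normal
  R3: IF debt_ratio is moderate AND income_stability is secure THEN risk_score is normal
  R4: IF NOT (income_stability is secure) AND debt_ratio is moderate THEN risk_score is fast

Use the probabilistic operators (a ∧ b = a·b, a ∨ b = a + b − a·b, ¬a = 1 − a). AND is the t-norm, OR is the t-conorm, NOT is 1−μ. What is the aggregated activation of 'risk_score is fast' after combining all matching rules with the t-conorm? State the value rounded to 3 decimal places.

0.420

R1: good=0.06, steady=0.31; OR[a + b − a·b] → w = 0.3514
R2: (unstable=0.93 OR high=0.88) = 0.9916; AND[a·b] with steady=0.31 → w = 0.3074
R3: moderate=0.44, secure=0.76; AND[a·b] → w = 0.3344
R4: ¬secure=1−0.76=0.24, moderate=0.44; AND[a·b] → w = 0.1056
Rules with consequent 'fast': {R1, R4} → strengths 0.3514, 0.1056
Aggregate via t-conorm [a + b − a·b]: 0.4199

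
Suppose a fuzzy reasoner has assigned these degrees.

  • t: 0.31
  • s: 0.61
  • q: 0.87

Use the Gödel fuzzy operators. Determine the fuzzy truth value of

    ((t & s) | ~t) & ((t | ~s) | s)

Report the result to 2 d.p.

t & s = min(a, b) on (0.31, 0.61) = 0.31
~t = 1 − 0.31 = 0.69
(t & s) | ~t = max(a, b) on (0.31, 0.69) = 0.69
~s = 1 − 0.61 = 0.39
t | ~s = max(a, b) on (0.31, 0.39) = 0.39
(t | ~s) | s = max(a, b) on (0.39, 0.61) = 0.61
((t & s) | ~t) & ((t | ~s) | s) = min(a, b) on (0.69, 0.61) = 0.61

0.61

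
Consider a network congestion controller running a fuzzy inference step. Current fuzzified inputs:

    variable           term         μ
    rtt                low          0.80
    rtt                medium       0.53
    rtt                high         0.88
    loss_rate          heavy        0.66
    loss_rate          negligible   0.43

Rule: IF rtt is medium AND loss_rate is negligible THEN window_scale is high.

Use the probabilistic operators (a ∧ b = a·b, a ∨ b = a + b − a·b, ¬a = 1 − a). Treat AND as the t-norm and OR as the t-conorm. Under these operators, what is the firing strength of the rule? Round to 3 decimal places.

firing strength: medium=0.53, negligible=0.43; AND[a·b] → w = 0.2279

0.228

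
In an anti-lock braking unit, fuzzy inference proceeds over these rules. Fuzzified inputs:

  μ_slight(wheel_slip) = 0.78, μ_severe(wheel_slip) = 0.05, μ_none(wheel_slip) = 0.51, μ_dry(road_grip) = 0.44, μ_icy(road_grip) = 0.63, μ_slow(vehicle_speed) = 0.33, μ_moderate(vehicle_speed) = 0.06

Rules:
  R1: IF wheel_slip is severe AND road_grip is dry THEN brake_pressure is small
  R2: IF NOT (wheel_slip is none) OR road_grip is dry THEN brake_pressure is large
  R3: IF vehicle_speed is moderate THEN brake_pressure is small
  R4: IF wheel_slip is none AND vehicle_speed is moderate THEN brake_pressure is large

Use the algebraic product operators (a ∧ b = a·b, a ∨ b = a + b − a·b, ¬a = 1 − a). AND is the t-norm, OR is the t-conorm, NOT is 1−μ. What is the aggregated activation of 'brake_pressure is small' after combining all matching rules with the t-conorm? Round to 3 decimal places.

0.081

R1: severe=0.05, dry=0.44; AND[a·b] → w = 0.0220
R2: ¬none=1−0.51=0.49, dry=0.44; OR[a + b − a·b] → w = 0.7144
R3: moderate=0.06 → w = 0.0600
R4: none=0.51, moderate=0.06; AND[a·b] → w = 0.0306
Rules with consequent 'small': {R1, R3} → strengths 0.0220, 0.0600
Aggregate via t-conorm [a + b − a·b]: 0.0807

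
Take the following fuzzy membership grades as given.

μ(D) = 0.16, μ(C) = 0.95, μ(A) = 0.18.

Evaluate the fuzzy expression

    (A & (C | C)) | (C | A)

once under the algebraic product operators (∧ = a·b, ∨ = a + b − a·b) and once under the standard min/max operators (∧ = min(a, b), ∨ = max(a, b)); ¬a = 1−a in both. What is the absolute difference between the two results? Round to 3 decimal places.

Under algebraic product:
  C | C = a + b − a·b on (0.9500, 0.9500) = 0.9975
  A & (C | C) = a·b on (0.1800, 0.9975) = 0.1795
  C | A = a + b − a·b on (0.9500, 0.1800) = 0.9590
  (A & (C | C)) | (C | A) = a + b − a·b on (0.1795, 0.9590) = 0.9664
  → value = 0.9664
Under standard min/max:
  C | C = max(a, b) on (0.95, 0.95) = 0.95
  A & (C | C) = min(a, b) on (0.18, 0.95) = 0.18
  C | A = max(a, b) on (0.95, 0.18) = 0.95
  (A & (C | C)) | (C | A) = max(a, b) on (0.18, 0.95) = 0.95
  → value = 0.9500
|0.9664 − 0.9500| = 0.016

0.016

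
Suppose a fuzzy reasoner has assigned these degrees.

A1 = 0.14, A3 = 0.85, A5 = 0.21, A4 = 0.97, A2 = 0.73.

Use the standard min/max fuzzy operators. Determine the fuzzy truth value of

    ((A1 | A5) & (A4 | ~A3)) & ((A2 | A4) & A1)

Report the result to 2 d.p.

0.14

A1 | A5 = max(a, b) on (0.14, 0.21) = 0.21
~A3 = 1 − 0.85 = 0.15
A4 | ~A3 = max(a, b) on (0.97, 0.15) = 0.97
(A1 | A5) & (A4 | ~A3) = min(a, b) on (0.21, 0.97) = 0.21
A2 | A4 = max(a, b) on (0.73, 0.97) = 0.97
(A2 | A4) & A1 = min(a, b) on (0.97, 0.14) = 0.14
((A1 | A5) & (A4 | ~A3)) & ((A2 | A4) & A1) = min(a, b) on (0.21, 0.14) = 0.14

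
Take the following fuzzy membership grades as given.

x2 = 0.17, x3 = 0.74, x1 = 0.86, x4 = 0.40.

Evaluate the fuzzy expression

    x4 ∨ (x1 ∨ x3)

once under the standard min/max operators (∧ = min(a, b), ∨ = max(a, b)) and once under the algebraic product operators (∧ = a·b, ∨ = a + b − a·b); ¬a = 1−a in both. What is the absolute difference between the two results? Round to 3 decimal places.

0.118

Under standard min/max:
  x1 ∨ x3 = max(a, b) on (0.86, 0.74) = 0.86
  x4 ∨ (x1 ∨ x3) = max(a, b) on (0.40, 0.86) = 0.86
  → value = 0.8600
Under algebraic product:
  x1 ∨ x3 = a + b − a·b on (0.8600, 0.7400) = 0.9636
  x4 ∨ (x1 ∨ x3) = a + b − a·b on (0.4000, 0.9636) = 0.9782
  → value = 0.9782
|0.8600 − 0.9782| = 0.118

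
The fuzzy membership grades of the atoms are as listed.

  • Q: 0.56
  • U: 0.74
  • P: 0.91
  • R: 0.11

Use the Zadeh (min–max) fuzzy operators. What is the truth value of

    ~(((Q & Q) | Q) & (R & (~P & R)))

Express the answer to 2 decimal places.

0.91

Q & Q = min(a, b) on (0.56, 0.56) = 0.56
(Q & Q) | Q = max(a, b) on (0.56, 0.56) = 0.56
~P = 1 − 0.91 = 0.09
~P & R = min(a, b) on (0.09, 0.11) = 0.09
R & (~P & R) = min(a, b) on (0.11, 0.09) = 0.09
((Q & Q) | Q) & (R & (~P & R)) = min(a, b) on (0.56, 0.09) = 0.09
~(((Q & Q) | Q) & (R & (~P & R))) = 1 − 0.09 = 0.91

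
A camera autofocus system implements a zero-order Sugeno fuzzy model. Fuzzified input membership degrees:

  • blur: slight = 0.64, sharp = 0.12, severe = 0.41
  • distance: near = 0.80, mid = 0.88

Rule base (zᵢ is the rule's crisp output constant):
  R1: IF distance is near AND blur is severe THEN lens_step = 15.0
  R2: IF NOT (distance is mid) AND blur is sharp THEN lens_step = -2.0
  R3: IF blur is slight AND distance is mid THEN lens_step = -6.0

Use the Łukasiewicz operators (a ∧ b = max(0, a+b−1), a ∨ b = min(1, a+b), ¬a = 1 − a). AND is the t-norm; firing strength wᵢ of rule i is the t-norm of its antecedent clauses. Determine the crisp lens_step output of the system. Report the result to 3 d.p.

R1 (z=15.0): near=0.80, severe=0.41; AND[max(0, a+b−1)] → w = 0.21
R2 (z=-2.0): ¬mid=1−0.88=0.12, sharp=0.12; AND[max(0, a+b−1)] → w = 0.00
R3 (z=-6.0): slight=0.64, mid=0.88; AND[max(0, a+b−1)] → w = 0.52
Weighted average = (0.21·15.0 + 0.00·-2.0 + 0.52·-6.0) / (0.21 + 0.00 + 0.52)
  = 0.0300 / 0.7300 = 0.041

0.041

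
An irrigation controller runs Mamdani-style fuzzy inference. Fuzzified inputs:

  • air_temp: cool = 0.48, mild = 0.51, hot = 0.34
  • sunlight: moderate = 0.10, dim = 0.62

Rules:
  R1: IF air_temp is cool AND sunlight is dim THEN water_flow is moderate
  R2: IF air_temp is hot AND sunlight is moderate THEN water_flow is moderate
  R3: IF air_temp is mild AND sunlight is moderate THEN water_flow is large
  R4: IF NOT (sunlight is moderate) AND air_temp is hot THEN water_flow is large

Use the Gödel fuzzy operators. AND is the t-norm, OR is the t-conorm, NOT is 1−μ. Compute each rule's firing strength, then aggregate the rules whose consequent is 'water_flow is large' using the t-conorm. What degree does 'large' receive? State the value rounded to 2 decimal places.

0.34

R1: cool=0.48, dim=0.62; AND[min(a, b)] → w = 0.48
R2: hot=0.34, moderate=0.10; AND[min(a, b)] → w = 0.10
R3: mild=0.51, moderate=0.10; AND[min(a, b)] → w = 0.10
R4: ¬moderate=1−0.10=0.90, hot=0.34; AND[min(a, b)] → w = 0.34
Rules with consequent 'large': {R3, R4} → strengths 0.10, 0.34
Aggregate via t-conorm [max(a, b)]: 0.34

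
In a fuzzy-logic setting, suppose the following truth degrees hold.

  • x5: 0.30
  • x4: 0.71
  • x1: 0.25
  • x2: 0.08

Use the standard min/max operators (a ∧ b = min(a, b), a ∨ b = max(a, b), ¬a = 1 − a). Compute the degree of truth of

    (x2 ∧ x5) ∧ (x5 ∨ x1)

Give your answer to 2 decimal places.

0.08

x2 ∧ x5 = min(a, b) on (0.08, 0.30) = 0.08
x5 ∨ x1 = max(a, b) on (0.30, 0.25) = 0.30
(x2 ∧ x5) ∧ (x5 ∨ x1) = min(a, b) on (0.08, 0.30) = 0.08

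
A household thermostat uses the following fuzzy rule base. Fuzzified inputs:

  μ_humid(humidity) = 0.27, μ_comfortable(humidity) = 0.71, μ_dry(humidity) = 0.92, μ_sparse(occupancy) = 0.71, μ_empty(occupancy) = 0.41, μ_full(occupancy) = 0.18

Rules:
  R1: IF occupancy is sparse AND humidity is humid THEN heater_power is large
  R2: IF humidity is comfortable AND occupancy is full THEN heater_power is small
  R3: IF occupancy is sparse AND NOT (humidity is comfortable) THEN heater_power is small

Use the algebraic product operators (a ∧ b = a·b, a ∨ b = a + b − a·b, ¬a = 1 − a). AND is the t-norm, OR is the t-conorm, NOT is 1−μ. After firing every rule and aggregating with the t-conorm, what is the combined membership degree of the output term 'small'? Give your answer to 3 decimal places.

0.307

R1: sparse=0.71, humid=0.27; AND[a·b] → w = 0.1917
R2: comfortable=0.71, full=0.18; AND[a·b] → w = 0.1278
R3: sparse=0.71, ¬comfortable=1−0.71=0.29; AND[a·b] → w = 0.2059
Rules with consequent 'small': {R2, R3} → strengths 0.1278, 0.2059
Aggregate via t-conorm [a + b − a·b]: 0.3074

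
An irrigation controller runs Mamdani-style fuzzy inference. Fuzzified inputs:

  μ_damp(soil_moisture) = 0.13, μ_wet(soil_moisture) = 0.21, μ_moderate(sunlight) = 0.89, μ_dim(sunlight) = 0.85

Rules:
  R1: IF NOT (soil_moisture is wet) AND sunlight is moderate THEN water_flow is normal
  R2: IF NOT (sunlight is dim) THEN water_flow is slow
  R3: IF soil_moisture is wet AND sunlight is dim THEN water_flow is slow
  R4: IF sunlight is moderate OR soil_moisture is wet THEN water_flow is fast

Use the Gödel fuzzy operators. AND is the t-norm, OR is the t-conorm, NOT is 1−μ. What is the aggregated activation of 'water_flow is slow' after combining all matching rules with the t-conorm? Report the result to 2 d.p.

0.21

R1: ¬wet=1−0.21=0.79, moderate=0.89; AND[min(a, b)] → w = 0.79
R2: ¬dim=1−0.85=0.15 → w = 0.15
R3: wet=0.21, dim=0.85; AND[min(a, b)] → w = 0.21
R4: moderate=0.89, wet=0.21; OR[max(a, b)] → w = 0.89
Rules with consequent 'slow': {R2, R3} → strengths 0.15, 0.21
Aggregate via t-conorm [max(a, b)]: 0.21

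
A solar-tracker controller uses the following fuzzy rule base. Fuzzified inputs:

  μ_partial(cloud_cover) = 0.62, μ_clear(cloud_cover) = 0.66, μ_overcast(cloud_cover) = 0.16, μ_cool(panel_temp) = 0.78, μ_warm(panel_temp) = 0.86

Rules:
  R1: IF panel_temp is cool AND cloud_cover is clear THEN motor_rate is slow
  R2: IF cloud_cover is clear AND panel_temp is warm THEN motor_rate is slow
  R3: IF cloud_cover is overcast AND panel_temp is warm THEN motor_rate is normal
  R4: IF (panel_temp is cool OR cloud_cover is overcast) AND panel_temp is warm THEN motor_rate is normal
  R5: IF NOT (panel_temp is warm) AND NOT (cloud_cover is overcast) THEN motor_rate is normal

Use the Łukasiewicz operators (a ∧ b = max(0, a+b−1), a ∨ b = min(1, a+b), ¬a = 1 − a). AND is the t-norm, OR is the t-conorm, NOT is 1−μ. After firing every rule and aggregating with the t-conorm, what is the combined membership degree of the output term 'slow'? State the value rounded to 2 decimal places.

0.96

R1: cool=0.78, clear=0.66; AND[max(0, a+b−1)] → w = 0.44
R2: clear=0.66, warm=0.86; AND[max(0, a+b−1)] → w = 0.52
R3: overcast=0.16, warm=0.86; AND[max(0, a+b−1)] → w = 0.02
R4: (cool=0.78 OR overcast=0.16) = 0.94; AND[max(0, a+b−1)] with warm=0.86 → w = 0.80
R5: ¬warm=1−0.86=0.14, ¬overcast=1−0.16=0.84; AND[max(0, a+b−1)] → w = 0.00
Rules with consequent 'slow': {R1, R2} → strengths 0.44, 0.52
Aggregate via t-conorm [min(1, a+b)]: 0.96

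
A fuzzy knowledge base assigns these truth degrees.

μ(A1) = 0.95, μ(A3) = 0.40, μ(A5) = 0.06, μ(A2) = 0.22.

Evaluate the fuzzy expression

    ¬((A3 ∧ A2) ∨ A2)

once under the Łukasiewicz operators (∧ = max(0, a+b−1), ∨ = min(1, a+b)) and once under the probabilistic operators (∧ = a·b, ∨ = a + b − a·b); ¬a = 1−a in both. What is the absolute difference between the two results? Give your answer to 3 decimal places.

0.069

Under Łukasiewicz:
  A3 ∧ A2 = max(0, a+b−1) on (0.40, 0.22) = 0.00
  (A3 ∧ A2) ∨ A2 = min(1, a+b) on (0.00, 0.22) = 0.22
  ¬((A3 ∧ A2) ∨ A2) = 1 − 0.22 = 0.78
  → value = 0.7800
Under probabilistic:
  A3 ∧ A2 = a·b on (0.4000, 0.2200) = 0.0880
  (A3 ∧ A2) ∨ A2 = a + b − a·b on (0.0880, 0.2200) = 0.2886
  ¬((A3 ∧ A2) ∨ A2) = 1 − 0.2886 = 0.7114
  → value = 0.7114
|0.7800 − 0.7114| = 0.069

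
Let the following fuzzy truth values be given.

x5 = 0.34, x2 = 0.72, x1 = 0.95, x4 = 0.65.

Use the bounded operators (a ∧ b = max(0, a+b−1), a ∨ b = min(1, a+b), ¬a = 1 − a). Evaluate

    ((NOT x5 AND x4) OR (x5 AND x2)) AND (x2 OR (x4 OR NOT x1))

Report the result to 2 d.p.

0.37

NOT x5 = 1 − 0.34 = 0.66
NOT x5 AND x4 = max(0, a+b−1) on (0.66, 0.65) = 0.31
x5 AND x2 = max(0, a+b−1) on (0.34, 0.72) = 0.06
(NOT x5 AND x4) OR (x5 AND x2) = min(1, a+b) on (0.31, 0.06) = 0.37
NOT x1 = 1 − 0.95 = 0.05
x4 OR NOT x1 = min(1, a+b) on (0.65, 0.05) = 0.70
x2 OR (x4 OR NOT x1) = min(1, a+b) on (0.72, 0.70) = 1.00
((NOT x5 AND x4) OR (x5 AND x2)) AND (x2 OR (x4 OR NOT x1)) = max(0, a+b−1) on (0.37, 1.00) = 0.37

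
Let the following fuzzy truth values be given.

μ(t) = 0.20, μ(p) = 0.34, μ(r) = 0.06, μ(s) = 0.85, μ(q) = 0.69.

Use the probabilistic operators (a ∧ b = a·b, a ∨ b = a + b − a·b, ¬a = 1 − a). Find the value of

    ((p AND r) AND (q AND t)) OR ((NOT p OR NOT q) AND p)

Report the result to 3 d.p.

p AND r = a·b on (0.3400, 0.0600) = 0.0204
q AND t = a·b on (0.6900, 0.2000) = 0.1380
(p AND r) AND (q AND t) = a·b on (0.0204, 0.1380) = 0.0028
NOT p = 1 − 0.3400 = 0.6600
NOT q = 1 − 0.6900 = 0.3100
NOT p OR NOT q = a + b − a·b on (0.6600, 0.3100) = 0.7654
(NOT p OR NOT q) AND p = a·b on (0.7654, 0.3400) = 0.2602
((p AND r) AND (q AND t)) OR ((NOT p OR NOT q) AND p) = a + b − a·b on (0.0028, 0.2602) = 0.2623

0.262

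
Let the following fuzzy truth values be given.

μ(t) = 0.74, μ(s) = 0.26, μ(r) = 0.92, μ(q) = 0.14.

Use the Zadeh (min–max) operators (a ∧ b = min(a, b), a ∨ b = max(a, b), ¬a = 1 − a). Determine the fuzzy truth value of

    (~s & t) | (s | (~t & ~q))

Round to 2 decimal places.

~s = 1 − 0.26 = 0.74
~s & t = min(a, b) on (0.74, 0.74) = 0.74
~t = 1 − 0.74 = 0.26
~q = 1 − 0.14 = 0.86
~t & ~q = min(a, b) on (0.26, 0.86) = 0.26
s | (~t & ~q) = max(a, b) on (0.26, 0.26) = 0.26
(~s & t) | (s | (~t & ~q)) = max(a, b) on (0.74, 0.26) = 0.74

0.74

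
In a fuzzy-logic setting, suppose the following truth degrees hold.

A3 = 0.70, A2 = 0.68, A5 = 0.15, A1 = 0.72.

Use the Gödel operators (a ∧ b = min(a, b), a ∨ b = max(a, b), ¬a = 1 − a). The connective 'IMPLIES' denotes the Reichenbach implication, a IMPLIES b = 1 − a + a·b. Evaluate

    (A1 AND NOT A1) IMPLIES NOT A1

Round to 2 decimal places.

NOT A1 = 1 − 0.72 = 0.28
A1 AND NOT A1 = min(a, b) on (0.72, 0.28) = 0.28
NOT A1 = 1 − 0.72 = 0.28
(A1 AND NOT A1) IMPLIES NOT A1  [Reichenbach: 1 − a + a·b] with a=0.28, b=0.28 → 0.80

0.80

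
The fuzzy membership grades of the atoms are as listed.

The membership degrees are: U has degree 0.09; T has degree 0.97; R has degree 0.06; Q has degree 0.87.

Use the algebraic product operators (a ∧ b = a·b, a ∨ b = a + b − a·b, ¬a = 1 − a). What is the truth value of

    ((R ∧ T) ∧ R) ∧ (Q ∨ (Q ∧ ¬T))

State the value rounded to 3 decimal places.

0.003

R ∧ T = a·b on (0.0600, 0.9700) = 0.0582
(R ∧ T) ∧ R = a·b on (0.0582, 0.0600) = 0.0035
¬T = 1 − 0.9700 = 0.0300
Q ∧ ¬T = a·b on (0.8700, 0.0300) = 0.0261
Q ∨ (Q ∧ ¬T) = a + b − a·b on (0.8700, 0.0261) = 0.8734
((R ∧ T) ∧ R) ∧ (Q ∨ (Q ∧ ¬T)) = a·b on (0.0035, 0.8734) = 0.0030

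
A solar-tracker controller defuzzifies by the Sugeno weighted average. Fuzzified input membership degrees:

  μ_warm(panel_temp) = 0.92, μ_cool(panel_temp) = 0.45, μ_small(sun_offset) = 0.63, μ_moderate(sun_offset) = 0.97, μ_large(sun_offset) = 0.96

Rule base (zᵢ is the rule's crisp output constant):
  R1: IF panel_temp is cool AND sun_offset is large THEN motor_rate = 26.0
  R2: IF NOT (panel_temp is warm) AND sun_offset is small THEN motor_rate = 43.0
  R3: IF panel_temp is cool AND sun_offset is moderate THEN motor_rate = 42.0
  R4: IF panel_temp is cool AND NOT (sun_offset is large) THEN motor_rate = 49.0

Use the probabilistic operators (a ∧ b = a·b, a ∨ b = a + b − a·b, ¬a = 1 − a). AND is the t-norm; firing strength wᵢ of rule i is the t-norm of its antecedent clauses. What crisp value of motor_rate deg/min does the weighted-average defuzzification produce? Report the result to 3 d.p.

34.811

R1 (z=26.0): cool=0.45, large=0.96; AND[a·b] → w = 0.4320
R2 (z=43.0): ¬warm=1−0.92=0.08, small=0.63; AND[a·b] → w = 0.0504
R3 (z=42.0): cool=0.45, moderate=0.97; AND[a·b] → w = 0.4365
R4 (z=49.0): cool=0.45, ¬large=1−0.96=0.04; AND[a·b] → w = 0.0180
Weighted average = (0.4320·26.0 + 0.0504·43.0 + 0.4365·42.0 + 0.0180·49.0) / (0.4320 + 0.0504 + 0.4365 + 0.0180)
  = 32.6142 / 0.9369 = 34.811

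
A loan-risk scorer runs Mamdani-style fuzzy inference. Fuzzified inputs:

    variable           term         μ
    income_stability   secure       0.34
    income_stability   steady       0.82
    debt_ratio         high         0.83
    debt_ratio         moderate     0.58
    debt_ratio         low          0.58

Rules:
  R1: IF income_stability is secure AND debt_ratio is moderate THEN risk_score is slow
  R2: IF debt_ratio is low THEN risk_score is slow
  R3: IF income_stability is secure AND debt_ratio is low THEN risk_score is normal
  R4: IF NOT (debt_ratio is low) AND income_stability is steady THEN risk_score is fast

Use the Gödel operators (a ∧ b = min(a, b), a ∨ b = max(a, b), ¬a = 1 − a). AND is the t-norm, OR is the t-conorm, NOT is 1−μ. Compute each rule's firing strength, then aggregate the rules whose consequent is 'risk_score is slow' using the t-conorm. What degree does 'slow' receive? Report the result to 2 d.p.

0.58

R1: secure=0.34, moderate=0.58; AND[min(a, b)] → w = 0.34
R2: low=0.58 → w = 0.58
R3: secure=0.34, low=0.58; AND[min(a, b)] → w = 0.34
R4: ¬low=1−0.58=0.42, steady=0.82; AND[min(a, b)] → w = 0.42
Rules with consequent 'slow': {R1, R2} → strengths 0.34, 0.58
Aggregate via t-conorm [max(a, b)]: 0.58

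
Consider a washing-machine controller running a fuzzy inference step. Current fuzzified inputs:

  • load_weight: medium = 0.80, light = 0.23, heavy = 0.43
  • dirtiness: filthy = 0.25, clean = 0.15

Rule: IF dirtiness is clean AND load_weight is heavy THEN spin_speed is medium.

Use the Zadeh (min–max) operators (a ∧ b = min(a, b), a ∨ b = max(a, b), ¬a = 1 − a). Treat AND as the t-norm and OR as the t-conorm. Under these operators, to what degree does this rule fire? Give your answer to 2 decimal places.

firing strength: clean=0.15, heavy=0.43; AND[min(a, b)] → w = 0.15

0.15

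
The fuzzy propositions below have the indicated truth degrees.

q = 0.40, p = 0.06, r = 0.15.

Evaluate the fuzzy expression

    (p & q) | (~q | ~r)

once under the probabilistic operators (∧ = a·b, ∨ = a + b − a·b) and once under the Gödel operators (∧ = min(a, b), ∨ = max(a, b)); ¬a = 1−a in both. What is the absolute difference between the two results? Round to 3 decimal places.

0.091

Under probabilistic:
  p & q = a·b on (0.0600, 0.4000) = 0.0240
  ~q = 1 − 0.4000 = 0.6000
  ~r = 1 − 0.1500 = 0.8500
  ~q | ~r = a + b − a·b on (0.6000, 0.8500) = 0.9400
  (p & q) | (~q | ~r) = a + b − a·b on (0.0240, 0.9400) = 0.9414
  → value = 0.9414
Under Gödel:
  p & q = min(a, b) on (0.06, 0.40) = 0.06
  ~q = 1 − 0.40 = 0.60
  ~r = 1 − 0.15 = 0.85
  ~q | ~r = max(a, b) on (0.60, 0.85) = 0.85
  (p & q) | (~q | ~r) = max(a, b) on (0.06, 0.85) = 0.85
  → value = 0.8500
|0.9414 − 0.8500| = 0.091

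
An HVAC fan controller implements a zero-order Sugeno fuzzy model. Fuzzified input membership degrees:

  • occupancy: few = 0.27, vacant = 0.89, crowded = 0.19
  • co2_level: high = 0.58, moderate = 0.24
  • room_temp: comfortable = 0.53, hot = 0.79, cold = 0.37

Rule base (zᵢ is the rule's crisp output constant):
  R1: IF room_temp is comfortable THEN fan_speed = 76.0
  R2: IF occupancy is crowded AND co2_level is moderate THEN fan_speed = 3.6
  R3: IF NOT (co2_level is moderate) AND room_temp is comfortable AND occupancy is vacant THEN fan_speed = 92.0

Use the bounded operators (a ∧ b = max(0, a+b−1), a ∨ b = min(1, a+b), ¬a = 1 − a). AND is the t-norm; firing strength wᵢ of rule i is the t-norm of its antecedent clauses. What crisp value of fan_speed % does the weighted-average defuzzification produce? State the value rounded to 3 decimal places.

80.056

R1 (z=76.0): comfortable=0.53 → w = 0.53
R2 (z=3.6): crowded=0.19, moderate=0.24; AND[max(0, a+b−1)] → w = 0.00
R3 (z=92.0): ¬moderate=1−0.24=0.76, comfortable=0.53, vacant=0.89; AND[max(0, a+b−1)] → w = 0.18
Weighted average = (0.53·76.0 + 0.00·3.6 + 0.18·92.0) / (0.53 + 0.00 + 0.18)
  = 56.8400 / 0.7100 = 80.056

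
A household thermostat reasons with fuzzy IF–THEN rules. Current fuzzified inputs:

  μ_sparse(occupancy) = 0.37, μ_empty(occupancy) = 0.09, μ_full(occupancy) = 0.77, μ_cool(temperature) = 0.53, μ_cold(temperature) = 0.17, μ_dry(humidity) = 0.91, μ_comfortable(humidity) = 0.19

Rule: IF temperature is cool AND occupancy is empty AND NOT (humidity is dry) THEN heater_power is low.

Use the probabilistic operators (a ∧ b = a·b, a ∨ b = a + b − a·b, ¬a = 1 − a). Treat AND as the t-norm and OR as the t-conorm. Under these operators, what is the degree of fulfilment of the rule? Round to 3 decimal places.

0.004

firing strength: cool=0.53, empty=0.09, ¬dry=1−0.91=0.09; AND[a·b] → w = 0.0043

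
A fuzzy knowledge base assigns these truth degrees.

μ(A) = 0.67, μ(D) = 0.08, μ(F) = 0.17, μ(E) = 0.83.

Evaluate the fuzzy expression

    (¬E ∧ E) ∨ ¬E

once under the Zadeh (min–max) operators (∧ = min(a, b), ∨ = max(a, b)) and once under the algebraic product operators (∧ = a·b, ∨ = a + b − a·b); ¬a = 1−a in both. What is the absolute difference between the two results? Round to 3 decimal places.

Under Zadeh (min–max):
  ¬E = 1 − 0.83 = 0.17
  ¬E ∧ E = min(a, b) on (0.17, 0.83) = 0.17
  ¬E = 1 − 0.83 = 0.17
  (¬E ∧ E) ∨ ¬E = max(a, b) on (0.17, 0.17) = 0.17
  → value = 0.1700
Under algebraic product:
  ¬E = 1 − 0.8300 = 0.1700
  ¬E ∧ E = a·b on (0.1700, 0.8300) = 0.1411
  ¬E = 1 − 0.8300 = 0.1700
  (¬E ∧ E) ∨ ¬E = a + b − a·b on (0.1411, 0.1700) = 0.2871
  → value = 0.2871
|0.1700 − 0.2871| = 0.117

0.117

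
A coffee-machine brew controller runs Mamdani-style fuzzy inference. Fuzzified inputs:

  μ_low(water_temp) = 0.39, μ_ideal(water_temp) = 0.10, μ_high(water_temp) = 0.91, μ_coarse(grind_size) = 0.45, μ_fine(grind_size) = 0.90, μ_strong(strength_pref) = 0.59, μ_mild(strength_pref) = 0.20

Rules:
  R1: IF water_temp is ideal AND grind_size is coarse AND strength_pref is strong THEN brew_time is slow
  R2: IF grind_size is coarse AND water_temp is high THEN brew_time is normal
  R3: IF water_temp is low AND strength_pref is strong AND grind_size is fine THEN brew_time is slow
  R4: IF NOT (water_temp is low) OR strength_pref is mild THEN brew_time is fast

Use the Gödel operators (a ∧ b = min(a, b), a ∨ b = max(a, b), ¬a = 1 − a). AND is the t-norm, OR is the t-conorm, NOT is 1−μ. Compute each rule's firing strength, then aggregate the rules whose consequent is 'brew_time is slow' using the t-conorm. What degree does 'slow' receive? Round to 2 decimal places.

0.39

R1: ideal=0.10, coarse=0.45, strong=0.59; AND[min(a, b)] → w = 0.10
R2: coarse=0.45, high=0.91; AND[min(a, b)] → w = 0.45
R3: low=0.39, strong=0.59, fine=0.90; AND[min(a, b)] → w = 0.39
R4: ¬low=1−0.39=0.61, mild=0.20; OR[max(a, b)] → w = 0.61
Rules with consequent 'slow': {R1, R3} → strengths 0.10, 0.39
Aggregate via t-conorm [max(a, b)]: 0.39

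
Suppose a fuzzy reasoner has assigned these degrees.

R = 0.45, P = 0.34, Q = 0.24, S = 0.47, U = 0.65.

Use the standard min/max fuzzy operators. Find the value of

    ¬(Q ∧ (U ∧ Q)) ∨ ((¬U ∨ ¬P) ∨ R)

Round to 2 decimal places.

0.76

U ∧ Q = min(a, b) on (0.65, 0.24) = 0.24
Q ∧ (U ∧ Q) = min(a, b) on (0.24, 0.24) = 0.24
¬(Q ∧ (U ∧ Q)) = 1 − 0.24 = 0.76
¬U = 1 − 0.65 = 0.35
¬P = 1 − 0.34 = 0.66
¬U ∨ ¬P = max(a, b) on (0.35, 0.66) = 0.66
(¬U ∨ ¬P) ∨ R = max(a, b) on (0.66, 0.45) = 0.66
¬(Q ∧ (U ∧ Q)) ∨ ((¬U ∨ ¬P) ∨ R) = max(a, b) on (0.76, 0.66) = 0.76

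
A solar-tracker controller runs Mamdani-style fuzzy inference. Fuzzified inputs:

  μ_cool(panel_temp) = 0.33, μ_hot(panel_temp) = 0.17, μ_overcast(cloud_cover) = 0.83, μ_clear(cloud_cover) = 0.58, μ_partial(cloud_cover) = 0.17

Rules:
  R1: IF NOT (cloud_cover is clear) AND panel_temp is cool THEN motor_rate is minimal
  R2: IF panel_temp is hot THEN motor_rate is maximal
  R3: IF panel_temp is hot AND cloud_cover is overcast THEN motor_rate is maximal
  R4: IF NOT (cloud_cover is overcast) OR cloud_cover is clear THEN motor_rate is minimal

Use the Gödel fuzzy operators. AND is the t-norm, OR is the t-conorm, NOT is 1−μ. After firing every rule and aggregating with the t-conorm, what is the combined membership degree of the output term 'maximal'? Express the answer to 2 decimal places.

0.17

R1: ¬clear=1−0.58=0.42, cool=0.33; AND[min(a, b)] → w = 0.33
R2: hot=0.17 → w = 0.17
R3: hot=0.17, overcast=0.83; AND[min(a, b)] → w = 0.17
R4: ¬overcast=1−0.83=0.17, clear=0.58; OR[max(a, b)] → w = 0.58
Rules with consequent 'maximal': {R2, R3} → strengths 0.17, 0.17
Aggregate via t-conorm [max(a, b)]: 0.17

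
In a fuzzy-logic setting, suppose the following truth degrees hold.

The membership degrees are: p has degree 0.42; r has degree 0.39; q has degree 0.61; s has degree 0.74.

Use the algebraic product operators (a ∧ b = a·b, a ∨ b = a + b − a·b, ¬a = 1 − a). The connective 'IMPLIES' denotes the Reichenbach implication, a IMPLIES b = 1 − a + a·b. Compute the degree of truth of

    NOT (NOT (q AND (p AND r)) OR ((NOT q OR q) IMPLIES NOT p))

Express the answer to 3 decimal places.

0.032

p AND r = a·b on (0.4200, 0.3900) = 0.1638
q AND (p AND r) = a·b on (0.6100, 0.1638) = 0.0999
NOT (q AND (p AND r)) = 1 − 0.0999 = 0.9001
NOT q = 1 − 0.6100 = 0.3900
NOT q OR q = a + b − a·b on (0.3900, 0.6100) = 0.7621
NOT p = 1 − 0.4200 = 0.5800
(NOT q OR q) IMPLIES NOT p  [Reichenbach: 1 − a + a·b] with a=0.7621, b=0.5800 → 0.6799
NOT (q AND (p AND r)) OR ((NOT q OR q) IMPLIES NOT p) = a + b − a·b on (0.9001, 0.6799) = 0.9680
NOT (NOT (q AND (p AND r)) OR ((NOT q OR q) IMPLIES NOT p)) = 1 − 0.9680 = 0.0320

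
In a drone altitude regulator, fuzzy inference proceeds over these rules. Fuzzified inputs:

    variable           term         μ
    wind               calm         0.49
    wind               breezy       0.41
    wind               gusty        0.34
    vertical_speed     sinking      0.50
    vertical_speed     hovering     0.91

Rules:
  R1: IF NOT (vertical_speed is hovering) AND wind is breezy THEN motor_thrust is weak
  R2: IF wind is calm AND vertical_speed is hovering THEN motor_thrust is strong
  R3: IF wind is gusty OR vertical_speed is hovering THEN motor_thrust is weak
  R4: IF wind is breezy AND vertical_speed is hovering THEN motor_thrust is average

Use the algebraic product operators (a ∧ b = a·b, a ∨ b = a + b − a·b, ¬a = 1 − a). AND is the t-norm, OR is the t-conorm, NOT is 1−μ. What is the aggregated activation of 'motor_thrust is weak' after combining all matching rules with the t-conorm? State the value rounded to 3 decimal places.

0.943

R1: ¬hovering=1−0.91=0.09, breezy=0.41; AND[a·b] → w = 0.0369
R2: calm=0.49, hovering=0.91; AND[a·b] → w = 0.4459
R3: gusty=0.34, hovering=0.91; OR[a + b − a·b] → w = 0.9406
R4: breezy=0.41, hovering=0.91; AND[a·b] → w = 0.3731
Rules with consequent 'weak': {R1, R3} → strengths 0.0369, 0.9406
Aggregate via t-conorm [a + b − a·b]: 0.9428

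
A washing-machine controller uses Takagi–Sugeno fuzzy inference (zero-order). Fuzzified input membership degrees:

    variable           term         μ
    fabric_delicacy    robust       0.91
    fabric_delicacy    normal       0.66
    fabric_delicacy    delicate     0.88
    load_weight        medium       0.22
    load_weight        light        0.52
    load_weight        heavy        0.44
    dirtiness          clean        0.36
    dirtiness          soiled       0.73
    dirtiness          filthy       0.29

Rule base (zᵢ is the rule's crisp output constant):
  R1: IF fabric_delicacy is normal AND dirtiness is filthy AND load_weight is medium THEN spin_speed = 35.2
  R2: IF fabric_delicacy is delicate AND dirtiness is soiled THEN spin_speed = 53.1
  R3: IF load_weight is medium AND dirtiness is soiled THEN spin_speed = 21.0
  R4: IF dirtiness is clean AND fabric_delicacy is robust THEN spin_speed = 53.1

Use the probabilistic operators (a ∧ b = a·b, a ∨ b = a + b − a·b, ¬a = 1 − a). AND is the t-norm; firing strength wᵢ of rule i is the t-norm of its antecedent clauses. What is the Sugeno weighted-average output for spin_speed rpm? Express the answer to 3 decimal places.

48.061

R1 (z=35.2): normal=0.66, filthy=0.29, medium=0.22; AND[a·b] → w = 0.0421
R2 (z=53.1): delicate=0.88, soiled=0.73; AND[a·b] → w = 0.6424
R3 (z=21.0): medium=0.22, soiled=0.73; AND[a·b] → w = 0.1606
R4 (z=53.1): clean=0.36, robust=0.91; AND[a·b] → w = 0.3276
Weighted average = (0.0421·35.2 + 0.6424·53.1 + 0.1606·21.0 + 0.3276·53.1) / (0.0421 + 0.6424 + 0.1606 + 0.3276)
  = 56.3618 / 1.1727 = 48.061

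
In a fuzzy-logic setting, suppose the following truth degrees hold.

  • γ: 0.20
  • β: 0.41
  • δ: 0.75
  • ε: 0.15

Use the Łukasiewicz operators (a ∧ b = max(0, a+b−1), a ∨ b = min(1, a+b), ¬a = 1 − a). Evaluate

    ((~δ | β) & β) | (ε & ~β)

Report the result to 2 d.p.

~δ = 1 − 0.75 = 0.25
~δ | β = min(1, a+b) on (0.25, 0.41) = 0.66
(~δ | β) & β = max(0, a+b−1) on (0.66, 0.41) = 0.07
~β = 1 − 0.41 = 0.59
ε & ~β = max(0, a+b−1) on (0.15, 0.59) = 0.00
((~δ | β) & β) | (ε & ~β) = min(1, a+b) on (0.07, 0.00) = 0.07

0.07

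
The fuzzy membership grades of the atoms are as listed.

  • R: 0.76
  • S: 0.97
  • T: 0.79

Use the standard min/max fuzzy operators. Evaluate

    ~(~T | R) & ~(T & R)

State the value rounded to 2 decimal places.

~T = 1 − 0.79 = 0.21
~T | R = max(a, b) on (0.21, 0.76) = 0.76
~(~T | R) = 1 − 0.76 = 0.24
T & R = min(a, b) on (0.79, 0.76) = 0.76
~(T & R) = 1 − 0.76 = 0.24
~(~T | R) & ~(T & R) = min(a, b) on (0.24, 0.24) = 0.24

0.24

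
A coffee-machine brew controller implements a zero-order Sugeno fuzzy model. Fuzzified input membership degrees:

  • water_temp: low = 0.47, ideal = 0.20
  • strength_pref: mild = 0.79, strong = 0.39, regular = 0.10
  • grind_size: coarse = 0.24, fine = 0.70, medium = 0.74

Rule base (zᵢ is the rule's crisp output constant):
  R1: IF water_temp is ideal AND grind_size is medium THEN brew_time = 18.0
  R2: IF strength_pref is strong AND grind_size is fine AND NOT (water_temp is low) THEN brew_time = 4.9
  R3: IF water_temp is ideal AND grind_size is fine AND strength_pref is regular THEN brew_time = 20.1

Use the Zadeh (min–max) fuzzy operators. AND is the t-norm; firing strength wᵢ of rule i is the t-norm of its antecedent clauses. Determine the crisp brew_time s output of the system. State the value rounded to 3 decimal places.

10.900

R1 (z=18.0): ideal=0.20, medium=0.74; AND[min(a, b)] → w = 0.20
R2 (z=4.9): strong=0.39, fine=0.70, ¬low=1−0.47=0.53; AND[min(a, b)] → w = 0.39
R3 (z=20.1): ideal=0.20, fine=0.70, regular=0.10; AND[min(a, b)] → w = 0.10
Weighted average = (0.20·18.0 + 0.39·4.9 + 0.10·20.1) / (0.20 + 0.39 + 0.10)
  = 7.5210 / 0.6900 = 10.900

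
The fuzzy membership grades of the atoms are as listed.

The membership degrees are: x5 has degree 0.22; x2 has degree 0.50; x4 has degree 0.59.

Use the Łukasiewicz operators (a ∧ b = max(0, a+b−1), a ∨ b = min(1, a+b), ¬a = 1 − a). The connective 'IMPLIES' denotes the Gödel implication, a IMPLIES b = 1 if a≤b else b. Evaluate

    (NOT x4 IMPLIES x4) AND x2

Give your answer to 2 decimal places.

NOT x4 = 1 − 0.59 = 0.41
NOT x4 IMPLIES x4  [Gödel: 1 if a≤b else b] with a=0.41, b=0.59 → 1.00
(NOT x4 IMPLIES x4) AND x2 = max(0, a+b−1) on (1.00, 0.50) = 0.50

0.50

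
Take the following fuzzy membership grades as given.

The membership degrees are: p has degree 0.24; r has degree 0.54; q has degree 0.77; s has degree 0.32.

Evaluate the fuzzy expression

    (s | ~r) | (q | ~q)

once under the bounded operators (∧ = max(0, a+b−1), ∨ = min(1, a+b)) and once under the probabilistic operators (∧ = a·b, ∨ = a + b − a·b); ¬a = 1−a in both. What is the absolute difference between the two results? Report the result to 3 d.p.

Under bounded:
  ~r = 1 − 0.54 = 0.46
  s | ~r = min(1, a+b) on (0.32, 0.46) = 0.78
  ~q = 1 − 0.77 = 0.23
  q | ~q = min(1, a+b) on (0.77, 0.23) = 1.00
  (s | ~r) | (q | ~q) = min(1, a+b) on (0.78, 1.00) = 1.00
  → value = 1.0000
Under probabilistic:
  ~r = 1 − 0.5400 = 0.4600
  s | ~r = a + b − a·b on (0.3200, 0.4600) = 0.6328
  ~q = 1 − 0.7700 = 0.2300
  q | ~q = a + b − a·b on (0.7700, 0.2300) = 0.8229
  (s | ~r) | (q | ~q) = a + b − a·b on (0.6328, 0.8229) = 0.9350
  → value = 0.9350
|1.0000 − 0.9350| = 0.065

0.065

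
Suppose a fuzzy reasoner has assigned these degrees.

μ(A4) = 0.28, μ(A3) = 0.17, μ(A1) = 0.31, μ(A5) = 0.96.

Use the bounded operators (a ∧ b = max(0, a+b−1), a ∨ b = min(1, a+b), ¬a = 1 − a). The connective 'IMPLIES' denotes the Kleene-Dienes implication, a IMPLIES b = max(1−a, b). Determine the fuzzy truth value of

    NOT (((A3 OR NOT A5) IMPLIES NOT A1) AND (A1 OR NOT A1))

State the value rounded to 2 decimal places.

NOT A5 = 1 − 0.96 = 0.04
A3 OR NOT A5 = min(1, a+b) on (0.17, 0.04) = 0.21
NOT A1 = 1 − 0.31 = 0.69
(A3 OR NOT A5) IMPLIES NOT A1  [Kleene-Dienes: max(1−a, b)] with a=0.21, b=0.69 → 0.79
NOT A1 = 1 − 0.31 = 0.69
A1 OR NOT A1 = min(1, a+b) on (0.31, 0.69) = 1.00
((A3 OR NOT A5) IMPLIES NOT A1) AND (A1 OR NOT A1) = max(0, a+b−1) on (0.79, 1.00) = 0.79
NOT (((A3 OR NOT A5) IMPLIES NOT A1) AND (A1 OR NOT A1)) = 1 − 0.79 = 0.21

0.21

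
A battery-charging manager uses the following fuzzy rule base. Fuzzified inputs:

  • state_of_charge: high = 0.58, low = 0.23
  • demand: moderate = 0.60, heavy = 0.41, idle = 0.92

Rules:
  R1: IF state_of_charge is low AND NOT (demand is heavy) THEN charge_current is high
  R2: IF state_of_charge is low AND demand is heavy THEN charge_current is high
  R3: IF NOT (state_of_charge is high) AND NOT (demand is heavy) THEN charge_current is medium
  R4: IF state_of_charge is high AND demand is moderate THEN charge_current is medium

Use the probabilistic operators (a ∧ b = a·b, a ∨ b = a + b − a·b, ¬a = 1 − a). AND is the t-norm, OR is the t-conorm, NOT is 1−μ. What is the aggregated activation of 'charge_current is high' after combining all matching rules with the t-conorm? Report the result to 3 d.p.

0.217

R1: low=0.23, ¬heavy=1−0.41=0.59; AND[a·b] → w = 0.1357
R2: low=0.23, heavy=0.41; AND[a·b] → w = 0.0943
R3: ¬high=1−0.58=0.42, ¬heavy=1−0.41=0.59; AND[a·b] → w = 0.2478
R4: high=0.58, moderate=0.60; AND[a·b] → w = 0.3480
Rules with consequent 'high': {R1, R2} → strengths 0.1357, 0.0943
Aggregate via t-conorm [a + b − a·b]: 0.2172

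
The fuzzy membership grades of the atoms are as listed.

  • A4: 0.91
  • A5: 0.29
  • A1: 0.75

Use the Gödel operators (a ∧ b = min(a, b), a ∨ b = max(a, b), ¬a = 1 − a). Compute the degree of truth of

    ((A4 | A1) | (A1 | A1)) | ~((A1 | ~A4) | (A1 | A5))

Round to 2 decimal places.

A4 | A1 = max(a, b) on (0.91, 0.75) = 0.91
A1 | A1 = max(a, b) on (0.75, 0.75) = 0.75
(A4 | A1) | (A1 | A1) = max(a, b) on (0.91, 0.75) = 0.91
~A4 = 1 − 0.91 = 0.09
A1 | ~A4 = max(a, b) on (0.75, 0.09) = 0.75
A1 | A5 = max(a, b) on (0.75, 0.29) = 0.75
(A1 | ~A4) | (A1 | A5) = max(a, b) on (0.75, 0.75) = 0.75
~((A1 | ~A4) | (A1 | A5)) = 1 − 0.75 = 0.25
((A4 | A1) | (A1 | A1)) | ~((A1 | ~A4) | (A1 | A5)) = max(a, b) on (0.91, 0.25) = 0.91

0.91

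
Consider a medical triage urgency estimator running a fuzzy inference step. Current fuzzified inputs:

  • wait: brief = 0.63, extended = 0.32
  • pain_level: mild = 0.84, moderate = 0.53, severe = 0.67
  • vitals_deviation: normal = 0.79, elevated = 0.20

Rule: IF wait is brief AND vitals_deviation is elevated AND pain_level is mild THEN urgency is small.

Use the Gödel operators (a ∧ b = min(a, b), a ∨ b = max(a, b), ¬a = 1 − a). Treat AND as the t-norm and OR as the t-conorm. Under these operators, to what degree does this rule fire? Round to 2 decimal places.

0.20

firing strength: brief=0.63, elevated=0.20, mild=0.84; AND[min(a, b)] → w = 0.20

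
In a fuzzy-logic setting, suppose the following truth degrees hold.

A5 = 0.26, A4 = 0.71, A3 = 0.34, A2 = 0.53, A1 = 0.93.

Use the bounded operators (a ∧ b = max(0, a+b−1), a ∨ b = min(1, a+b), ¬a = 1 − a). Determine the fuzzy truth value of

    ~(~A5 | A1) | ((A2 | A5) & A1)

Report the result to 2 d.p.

0.72

~A5 = 1 − 0.26 = 0.74
~A5 | A1 = min(1, a+b) on (0.74, 0.93) = 1.00
~(~A5 | A1) = 1 − 1.00 = 0.00
A2 | A5 = min(1, a+b) on (0.53, 0.26) = 0.79
(A2 | A5) & A1 = max(0, a+b−1) on (0.79, 0.93) = 0.72
~(~A5 | A1) | ((A2 | A5) & A1) = min(1, a+b) on (0.00, 0.72) = 0.72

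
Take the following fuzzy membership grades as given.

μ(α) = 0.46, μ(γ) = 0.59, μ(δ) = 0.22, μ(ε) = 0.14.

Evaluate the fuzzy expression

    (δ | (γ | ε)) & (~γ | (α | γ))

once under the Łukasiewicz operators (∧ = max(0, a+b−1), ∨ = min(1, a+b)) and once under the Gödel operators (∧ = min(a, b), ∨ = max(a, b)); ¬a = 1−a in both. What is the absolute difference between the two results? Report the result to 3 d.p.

0.360

Under Łukasiewicz:
  γ | ε = min(1, a+b) on (0.59, 0.14) = 0.73
  δ | (γ | ε) = min(1, a+b) on (0.22, 0.73) = 0.95
  ~γ = 1 − 0.59 = 0.41
  α | γ = min(1, a+b) on (0.46, 0.59) = 1.00
  ~γ | (α | γ) = min(1, a+b) on (0.41, 1.00) = 1.00
  (δ | (γ | ε)) & (~γ | (α | γ)) = max(0, a+b−1) on (0.95, 1.00) = 0.95
  → value = 0.9500
Under Gödel:
  γ | ε = max(a, b) on (0.59, 0.14) = 0.59
  δ | (γ | ε) = max(a, b) on (0.22, 0.59) = 0.59
  ~γ = 1 − 0.59 = 0.41
  α | γ = max(a, b) on (0.46, 0.59) = 0.59
  ~γ | (α | γ) = max(a, b) on (0.41, 0.59) = 0.59
  (δ | (γ | ε)) & (~γ | (α | γ)) = min(a, b) on (0.59, 0.59) = 0.59
  → value = 0.5900
|0.9500 − 0.5900| = 0.360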